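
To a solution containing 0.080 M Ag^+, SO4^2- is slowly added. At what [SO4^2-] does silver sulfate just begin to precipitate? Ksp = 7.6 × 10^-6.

[SO4^2-] = 1.2e-3 M

Ag2SO4(s) ⇌ 2 Ag^+ + SO4^2-
Ksp = [Ag^+]^2[SO4^2-]
Precipitation begins when Q = Ksp. With [Ag^+] = 0.080 M:
7.6 × 10^-6 = (0.080)^2 × [SO4^2-]
[SO4^2-] = (7.6 × 10^-6 / 6.40 × 10^-3) = 1.2 x 10^-3 M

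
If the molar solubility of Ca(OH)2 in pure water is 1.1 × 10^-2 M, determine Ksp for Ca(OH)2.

Ca(OH)2(s) ⇌ Ca^2+(aq) + 2 OH^-(aq)
Let s = molar solubility. Then [Ca^2+] = s and [OH^-] = 2s.
Ksp = [Ca^2+][OH^-]^2
Ksp = s(2s)^2 = 4s^3
With s = 1.1 x 10^-2: Ksp = 5.3 × 10^-6

Ksp = 5.3 x 10^-6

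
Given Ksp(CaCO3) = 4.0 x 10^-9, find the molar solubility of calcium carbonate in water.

CaCO3(s) ⇌ Ca^2+(aq) + CO3^2-(aq)
Ksp = [Ca^2+][CO3^2-]
With molar solubility s: [Ca^2+] = s, [CO3^2-] = s.
Ksp = s^2
s = (4.0 x 10^-9)^(1/2) = 6.3 x 10^-5 M

s ≈ 6.3 x 10^-5 M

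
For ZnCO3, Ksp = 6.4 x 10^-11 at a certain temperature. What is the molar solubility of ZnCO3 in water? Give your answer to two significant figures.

ZnCO3(s) <=> Zn^2+ + CO3^2-
Ksp = [Zn^2+][CO3^2-]
For each mole of ZnCO3 that dissolves: [Zn^2+] = s, [CO3^2-] = s.
Ksp = s × s = s^2
s = (6.4 x 10^-11)^(1/2) = 8.0 × 10^-6 M

s = 8.0 × 10^-6 M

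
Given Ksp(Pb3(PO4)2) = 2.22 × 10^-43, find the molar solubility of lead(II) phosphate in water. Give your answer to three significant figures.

s = 1.16 × 10^-9 M

Pb3(PO4)2(s) ⇌ 3 Pb^2+ + 2 PO4^3-
Ksp = [Pb^2+]^3[PO4^3-]^2
With molar solubility s: [Pb^2+] = 3s, [PO4^3-] = 2s.
So Ksp = (3s)^3 × (2s)^2 = 108s^5
s = (2.22 × 10^-43 / 108)^(1/5) = 1.16 x 10^-9 M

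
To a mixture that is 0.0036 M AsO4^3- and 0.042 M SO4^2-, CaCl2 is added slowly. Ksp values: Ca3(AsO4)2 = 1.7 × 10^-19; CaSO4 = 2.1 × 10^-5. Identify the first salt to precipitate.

Precipitation of each salt starts when its ion product equals its Ksp.
For Ca3(AsO4)2: 1.7 × 10^-19 = (0.0036)^2 × [Ca^2+]^3  ⇒  [Ca^2+] = 2.4 × 10^-5 M.
For CaSO4: 2.1 × 10^-5 = 0.042 × [Ca^2+]  ⇒  [Ca^2+] = 5.0 x 10^-4 M.
The salt with the lower threshold [Ca^2+] precipitates first: Ca3(AsO4)2.

Ca3(AsO4)2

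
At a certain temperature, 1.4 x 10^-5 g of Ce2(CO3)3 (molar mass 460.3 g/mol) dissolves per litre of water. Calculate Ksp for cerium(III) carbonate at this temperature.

Molar solubility s = (1.4 × 10^-5 g/L) / (460.3 g/mol) = 3.04 x 10^-8 M.
Ce2(CO3)3(s) ⇌ 2 Ce^3+ + 3 CO3^2-
If s mol/L of Ce2(CO3)3 dissolves, [Ce^3+] = 2s and [CO3^2-] = 3s.
Ksp = [Ce^3+]^2[CO3^2-]^3
Ksp = (2s)^2(3s)^3 = 108s^5
With s = 3.04 × 10^-8: Ksp = 2.8 × 10^-36

Ksp = 2.8 x 10^-36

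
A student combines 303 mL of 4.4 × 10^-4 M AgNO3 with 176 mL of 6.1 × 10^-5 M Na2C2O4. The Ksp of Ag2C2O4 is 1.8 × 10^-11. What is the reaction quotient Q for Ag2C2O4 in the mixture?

1.7 × 10^-12

Total volume = 303 + 176 = 479 mL.
[Ag^+] = 4.4 × 10^-4 × (303/479) = 2.78 x 10^-4 M
[C2O4^2-] = 6.1 × 10^-5 × (176/479) = 2.24 × 10^-5 M
Ag2C2O4(s) <=> 2 Ag^+(aq) + C2O4^2-(aq), so Q = [Ag^+]^2[C2O4^2-]
Q = (2.78 × 10^-4)^2(2.24 x 10^-5) = 1.7 × 10^-12
Q < Ksp, so no precipitate of Ag2C2O4 forms.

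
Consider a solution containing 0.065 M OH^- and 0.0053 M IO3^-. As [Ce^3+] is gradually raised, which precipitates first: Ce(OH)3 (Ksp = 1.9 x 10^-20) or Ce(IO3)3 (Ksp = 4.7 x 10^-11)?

Ce(OH)3

Each salt begins to precipitate when Q = Ksp, i.e. when [Ce^3+] reaches its threshold.
For Ce(OH)3: 1.9 x 10^-20 = (0.065)^3 × [Ce^3+]  ⇒  [Ce^3+] = 6.9 x 10^-17 M.
For Ce(IO3)3: 4.7 x 10^-11 = (0.0053)^3 × [Ce^3+]  ⇒  [Ce^3+] = 3.2 × 10^-4 M.
The salt with the lower threshold [Ce^3+] precipitates first: Ce(OH)3.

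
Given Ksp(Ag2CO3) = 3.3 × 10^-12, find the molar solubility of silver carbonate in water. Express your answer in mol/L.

9.4e-5 M

Ag2CO3(s) <=> 2 Ag^+(aq) + CO3^2-(aq)
Ksp = [Ag^+]^2[CO3^2-]
For each mole of Ag2CO3 that dissolves: [Ag^+] = 2s, [CO3^2-] = s.
Ksp = (2s)^2s = 4s^3
Solving, s = (3.3 × 10^-12/4)^(1/3) = 9.4 x 10^-5 M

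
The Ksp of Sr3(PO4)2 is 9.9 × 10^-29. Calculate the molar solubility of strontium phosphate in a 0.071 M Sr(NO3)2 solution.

Sr3(PO4)2(s) ⇌ 3 Sr^2+(aq) + 2 PO4^3-(aq)
Ksp = [Sr^2+]^3[PO4^3-]^2
Let s = moles of Sr3(PO4)2 that dissolve per litre. [Sr^2+] = 0.071 + 3s ≈ 0.071, [PO4^3-] = 2s (common-ion effect: Sr^2+ is already 0.071 M).
Ksp ≈ (0.071)^3 × (2s)^2
s = 2.6 x 10^-13 M
Check: 3s = 7.9 x 10^-13 ≪ 0.071, so the approximation is valid.

s ≈ 2.6 × 10^-13 M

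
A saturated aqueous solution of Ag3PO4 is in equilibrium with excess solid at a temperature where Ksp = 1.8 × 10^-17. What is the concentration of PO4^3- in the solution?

Ag3PO4(s) ⇌ 3 Ag^+ + PO4^3-
Ksp = [Ag^+]^3[PO4^3-]
Let s = molar solubility. Then [Ag^+] = 3s and [PO4^3-] = s.
So Ksp = (3s)^3 × s = 27s^4
Solving, s = (1.8 × 10^-17/27)^(1/4) = 2.86 × 10^-5 M
[PO4^3-] = s = 2.9 x 10^-5 M

[PO4^3-] ≈ 2.9e-5 M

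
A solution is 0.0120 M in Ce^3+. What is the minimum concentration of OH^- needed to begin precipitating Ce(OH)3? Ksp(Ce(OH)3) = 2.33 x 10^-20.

[OH^-] ≈ 1.25e-6 M

Ce(OH)3(s) ⇌ Ce^3+ + 3 OH^-
Ksp = [Ce^3+][OH^-]^3
Precipitation begins when Q = Ksp. With [Ce^3+] = 0.0120 M:
2.33 x 10^-20 = (0.0120) × [OH^-]^3
[OH^-] = (2.33 x 10^-20 / 1.20 x 10^-2)^(1/3) = 1.25 × 10^-6 M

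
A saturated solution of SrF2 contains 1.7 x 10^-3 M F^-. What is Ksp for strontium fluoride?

Ksp = 2.5 × 10^-9

SrF2(s) <=> Sr^2+ + 2 F^-
Stoichiometry gives [Sr^2+] = (1/2)[F^-] = 8.50 × 10^-4 M.
Ksp = [Sr^2+][F^-]^2
Ksp = 8.50 x 10^-4 × (1.7 × 10^-3)^2 = 2.5 x 10^-9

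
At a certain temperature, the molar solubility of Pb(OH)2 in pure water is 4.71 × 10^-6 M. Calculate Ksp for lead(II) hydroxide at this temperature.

Pb(OH)2(s) ⇌ Pb^2+ + 2 OH^-
Let s = molar solubility. Then [Pb^2+] = s and [OH^-] = 2s.
Ksp = [Pb^2+][OH^-]^2
Substituting: Ksp = s(2s)^2 = 4s^3
With s = 4.71 × 10^-6: Ksp = 4.18 x 10^-16

4.18e-16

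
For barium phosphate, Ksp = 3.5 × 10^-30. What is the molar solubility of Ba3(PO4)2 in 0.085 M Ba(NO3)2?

s = 3.8 × 10^-14 M

Ba3(PO4)2(s) ⇌ 3 Ba^2+ + 2 PO4^3-
Ksp = [Ba^2+]^3[PO4^3-]^2
Let s be the molar solubility in this solution. [Ba^2+] = 0.085 + 3s ≈ 0.085, [PO4^3-] = 2s (Ksp is small, so little additional dissolves).
Ksp ≈ (0.085)^3 × (2s)^2
s = 3.8 × 10^-14 M
Check: 3s = 1.1 × 10^-13 ≪ 0.085, so the approximation is valid.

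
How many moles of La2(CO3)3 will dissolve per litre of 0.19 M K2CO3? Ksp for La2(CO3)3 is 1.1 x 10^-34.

s = 6.3 x 10^-17 M

La2(CO3)3(s) <=> 2 La^3+ + 3 CO3^2-
Ksp = [La^3+]^2[CO3^2-]^3
Let s be the molar solubility in this solution. [La^3+] = 2s, [CO3^2-] = 0.19 + 3s ≈ 0.19 (common-ion effect: CO3^2- is already 0.19 M).
Ksp ≈ (2s)^2 × (0.19)^3
s = 6.3 × 10^-17 M
Check: 3s = 1.9 × 10^-16 ≪ 0.19, so the approximation is valid.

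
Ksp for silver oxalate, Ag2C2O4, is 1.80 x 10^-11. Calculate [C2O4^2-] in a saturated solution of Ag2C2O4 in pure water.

Ag2C2O4(s) ⇌ 2 Ag^+ + C2O4^2-
Ksp = [Ag^+]^2[C2O4^2-]
For each mole of Ag2C2O4 that dissolves: [Ag^+] = 2s, [C2O4^2-] = s.
So Ksp = (2s)^2 × s = 4s^3
s = (1.80 x 10^-11 / 4)^(1/3) = 1.651 x 10^-4 M
[C2O4^2-] = s = 1.65 x 10^-4 M

[C2O4^2-] ≈ 1.65e-4 M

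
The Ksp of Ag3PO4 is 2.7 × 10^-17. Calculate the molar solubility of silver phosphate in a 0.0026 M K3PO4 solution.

s ≈ 7.3 × 10^-6 M

Ag3PO4(s) ⇌ 3 Ag^+(aq) + PO4^3-(aq)
Ksp = [Ag^+]^3[PO4^3-]
Let s = moles of Ag3PO4 that dissolve per litre. [Ag^+] = 3s, [PO4^3-] = 0.0026 + s ≈ 0.0026 (since PO4^3- from K3PO4 dominates).
Ksp ≈ (3s)^3 × 0.0026
s = 7.3 × 10^-6 M
Check: s = 7.3 × 10^-6 ≪ 0.0026, so the approximation is valid.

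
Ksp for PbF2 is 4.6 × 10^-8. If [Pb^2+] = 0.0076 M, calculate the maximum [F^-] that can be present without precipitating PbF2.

PbF2(s) ⇌ Pb^2+ + 2 F^-
Ksp = [Pb^2+][F^-]^2
Precipitation begins when Q = Ksp. With [Pb^2+] = 0.0076 M:
4.6 × 10^-8 = (0.0076) × [F^-]^2
[F^-] = (4.6 × 10^-8 / 7.6 × 10^-3)^(1/2) = 2.5 × 10^-3 M

[F^-] = 2.5 x 10^-3 M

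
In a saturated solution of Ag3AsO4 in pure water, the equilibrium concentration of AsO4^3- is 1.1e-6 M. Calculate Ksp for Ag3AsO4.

Ksp ≈ 4.0e-23

Ag3AsO4(s) <=> 3 Ag^+ + AsO4^3-
Stoichiometry gives [Ag^+] = (3/1)[AsO4^3-] = 3.30 × 10^-6 M.
Ksp = [Ag^+]^3[AsO4^3-]
Ksp = (3.30 × 10^-6)^3 × 1.1 × 10^-6 = 4.0 × 10^-23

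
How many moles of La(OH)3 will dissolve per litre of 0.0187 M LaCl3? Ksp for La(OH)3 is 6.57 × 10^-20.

La(OH)3(s) ⇌ La^3+(aq) + 3 OH^-(aq)
Ksp = [La^3+][OH^-]^3
Let s = moles of La(OH)3 that dissolve per litre. [La^3+] = 0.0187 + s ≈ 0.0187, [OH^-] = 3s (since La^3+ from LaCl3 dominates).
Ksp ≈ 0.0187 × (3s)^3
s = 5.07 x 10^-7 M
Check: s = 5.1 × 10^-7 ≪ 0.0187, so the approximation is valid.

s ≈ 5.07e-7 M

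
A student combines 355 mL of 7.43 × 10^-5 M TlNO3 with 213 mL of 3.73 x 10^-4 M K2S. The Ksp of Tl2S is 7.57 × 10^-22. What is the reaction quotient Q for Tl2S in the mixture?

Q = 3.02e-13

Total volume = 355 + 213 = 568 mL.
[Tl^+] = 7.43 x 10^-5 × (355/568) = 4.644 × 10^-5 M
[S^2-] = 3.73 x 10^-4 × (213/568) = 1.399 × 10^-4 M
Tl2S(s) ⇌ 2 Tl^+(aq) + S^2-(aq), so Q = [Tl^+]^2[S^2-]
Q = (4.644 x 10^-5)^2(1.399 × 10^-4) = 3.02 x 10^-13
Q > Ksp, so Tl2S will precipitate.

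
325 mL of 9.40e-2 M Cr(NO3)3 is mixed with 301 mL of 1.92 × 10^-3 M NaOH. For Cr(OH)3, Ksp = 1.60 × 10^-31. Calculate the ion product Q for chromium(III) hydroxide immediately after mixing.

Total volume = 325 + 301 = 626 mL.
[Cr^3+] = 9.40 x 10^-2 × (325/626) = 4.880 x 10^-2 M
[OH^-] = 1.92 × 10^-3 × (301/626) = 9.232 × 10^-4 M
Cr(OH)3(s) ⇌ Cr^3+(aq) + 3 OH^-(aq), so Q = [Cr^3+][OH^-]^3
Q = (4.880 × 10^-2)(9.232 × 10^-4)^3 = 3.84 × 10^-11
Q > Ksp, so Cr(OH)3 will precipitate.

Q = 3.84e-11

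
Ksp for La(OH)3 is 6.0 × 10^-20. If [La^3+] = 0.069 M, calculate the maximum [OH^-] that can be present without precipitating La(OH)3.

9.5 × 10^-7 M

La(OH)3(s) ⇌ La^3+(aq) + 3 OH^-(aq)
Ksp = [La^3+][OH^-]^3
Precipitation begins when Q = Ksp. With [La^3+] = 0.069 M:
6.0 × 10^-20 = (0.069) × [OH^-]^3
[OH^-] = (6.0 × 10^-20 / 6.9 × 10^-2)^(1/3) = 9.5 × 10^-7 M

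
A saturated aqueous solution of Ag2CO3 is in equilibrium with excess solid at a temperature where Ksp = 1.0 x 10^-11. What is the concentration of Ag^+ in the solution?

2.7e-4 M

Ag2CO3(s) <=> 2 Ag^+(aq) + CO3^2-(aq)
Ksp = [Ag^+]^2[CO3^2-]
Let s = molar solubility. Then [Ag^+] = 2s and [CO3^2-] = s.
So Ksp = (2s)^2 × s = 4s^3
s^3 = 1.0 x 10^-11 / 4, so s = 1.36 x 10^-4 M
[Ag^+] = 2s = 2.7 x 10^-4 M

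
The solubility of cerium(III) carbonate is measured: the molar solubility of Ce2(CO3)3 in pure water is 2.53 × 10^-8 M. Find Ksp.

Ce2(CO3)3(s) ⇌ 2 Ce^3+(aq) + 3 CO3^2-(aq)
With molar solubility s: [Ce^3+] = 2s, [CO3^2-] = 3s.
Ksp = [Ce^3+]^2[CO3^2-]^3
Ksp = (2s)^2(3s)^3 = 108s^5
With s = 2.53 x 10^-8: Ksp = 1.12 × 10^-36

Ksp ≈ 1.12 x 10^-36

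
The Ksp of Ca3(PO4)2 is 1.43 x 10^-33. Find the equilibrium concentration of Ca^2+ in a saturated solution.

3.17 x 10^-7 M

Ca3(PO4)2(s) ⇌ 3 Ca^2+ + 2 PO4^3-
Ksp = [Ca^2+]^3[PO4^3-]^2
If s mol/L of Ca3(PO4)2 dissolves, [Ca^2+] = 3s and [PO4^3-] = 2s.
Substituting: Ksp = (3s)^3(2s)^2 = 108s^5
s^5 = 1.43 x 10^-33 / 108, so s = 1.058 × 10^-7 M
[Ca^2+] = 3s = 3.17 × 10^-7 M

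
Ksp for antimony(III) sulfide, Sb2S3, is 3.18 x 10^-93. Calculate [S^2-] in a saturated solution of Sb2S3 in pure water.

3.72e-19 M

Sb2S3(s) ⇌ 2 Sb^3+(aq) + 3 S^2-(aq)
Ksp = [Sb^3+]^2[S^2-]^3
If s mol/L of Sb2S3 dissolves, [Sb^3+] = 2s and [S^2-] = 3s.
So Ksp = (2s)^2 × (3s)^3 = 108s^5
s^5 = 3.18 x 10^-93 / 108, so s = 1.241 x 10^-19 M
[S^2-] = 3s = 3.72 × 10^-19 M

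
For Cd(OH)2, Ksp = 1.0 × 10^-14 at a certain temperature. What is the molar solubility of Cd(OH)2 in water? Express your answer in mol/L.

1.4e-5 M

Cd(OH)2(s) ⇌ Cd^2+ + 2 OH^-
Ksp = [Cd^2+][OH^-]^2
For each mole of Cd(OH)2 that dissolves: [Cd^2+] = s, [OH^-] = 2s.
Substituting: Ksp = s(2s)^2 = 4s^3
Solving, s = (1.0 × 10^-14/4)^(1/3) = 1.4 × 10^-5 M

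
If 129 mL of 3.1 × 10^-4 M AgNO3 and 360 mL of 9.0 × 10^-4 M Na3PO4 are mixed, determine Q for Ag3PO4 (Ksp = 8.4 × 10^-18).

Total volume = 129 + 360 = 489 mL.
[Ag^+] = 3.1 x 10^-4 × (129/489) = 8.18 x 10^-5 M
[PO4^3-] = 9.0 x 10^-4 × (360/489) = 6.63 × 10^-4 M
Ag3PO4(s) <=> 3 Ag^+(aq) + PO4^3-(aq), so Q = [Ag^+]^3[PO4^3-]
Q = (8.18 x 10^-5)^3(6.63 x 10^-4) = 3.6 × 10^-16
Q > Ksp, so Ag3PO4 will precipitate.

Q = 3.6e-16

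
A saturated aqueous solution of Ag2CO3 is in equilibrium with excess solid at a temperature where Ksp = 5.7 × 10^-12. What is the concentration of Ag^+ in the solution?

[Ag^+] = 2.3 × 10^-4 M

Ag2CO3(s) <=> 2 Ag^+ + CO3^2-
Ksp = [Ag^+]^2[CO3^2-]
Let s = molar solubility. Then [Ag^+] = 2s and [CO3^2-] = s.
Ksp = (2s)^2s = 4s^3
s = (5.7 × 10^-12 / 4)^(1/3) = 1.13 x 10^-4 M
[Ag^+] = 2s = 2.3 x 10^-4 M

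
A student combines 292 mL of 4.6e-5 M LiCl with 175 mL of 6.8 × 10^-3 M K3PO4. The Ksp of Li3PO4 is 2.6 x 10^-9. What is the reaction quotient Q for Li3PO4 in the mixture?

6.1e-17

Total volume = 292 + 175 = 467 mL.
[Li^+] = 4.6 × 10^-5 × (292/467) = 2.88 x 10^-5 M
[PO4^3-] = 6.8 × 10^-3 × (175/467) = 2.55 x 10^-3 M
Li3PO4(s) <=> 3 Li^+(aq) + PO4^3-(aq), so Q = [Li^+]^3[PO4^3-]
Q = (2.88 × 10^-5)^3(2.55 × 10^-3) = 6.1 × 10^-17
Q < Ksp, so no precipitate of Li3PO4 forms.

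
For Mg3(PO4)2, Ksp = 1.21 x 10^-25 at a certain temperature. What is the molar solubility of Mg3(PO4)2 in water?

4.07 x 10^-6 M

Mg3(PO4)2(s) <=> 3 Mg^2+(aq) + 2 PO4^3-(aq)
Ksp = [Mg^2+]^3[PO4^3-]^2
If s mol/L of Mg3(PO4)2 dissolves, [Mg^2+] = 3s and [PO4^3-] = 2s.
So Ksp = (3s)^3 × (2s)^2 = 108s^5
s = (1.21 x 10^-25 / 108)^(1/5) = 4.07 × 10^-6 M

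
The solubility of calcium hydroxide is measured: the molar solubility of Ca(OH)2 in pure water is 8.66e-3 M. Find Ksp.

Ca(OH)2(s) <=> Ca^2+(aq) + 2 OH^-(aq)
With molar solubility s: [Ca^2+] = s, [OH^-] = 2s.
Ksp = [Ca^2+][OH^-]^2
Ksp = s(2s)^2 = 4s^3
With s = 8.66 x 10^-3: Ksp = 2.60 × 10^-6

Ksp ≈ 2.60 × 10^-6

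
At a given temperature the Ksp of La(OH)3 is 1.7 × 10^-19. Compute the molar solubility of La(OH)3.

La(OH)3(s) ⇌ La^3+(aq) + 3 OH^-(aq)
Ksp = [La^3+][OH^-]^3
Let s = molar solubility. Then [La^3+] = s and [OH^-] = 3s.
So Ksp = s × (3s)^3 = 27s^4
s = (1.7 × 10^-19 / 27)^(1/4) = 8.9 x 10^-6 M

s = 8.9e-6 M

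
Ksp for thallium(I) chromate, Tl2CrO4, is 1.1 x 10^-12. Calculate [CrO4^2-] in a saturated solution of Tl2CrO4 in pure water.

[CrO4^2-] ≈ 6.5e-5 M

Tl2CrO4(s) ⇌ 2 Tl^+(aq) + CrO4^2-(aq)
Ksp = [Tl^+]^2[CrO4^2-]
If s mol/L of Tl2CrO4 dissolves, [Tl^+] = 2s and [CrO4^2-] = s.
Substituting: Ksp = (2s)^2s = 4s^3
Solving, s = (1.1 x 10^-12/4)^(1/3) = 6.50 x 10^-5 M
[CrO4^2-] = s = 6.5 × 10^-5 M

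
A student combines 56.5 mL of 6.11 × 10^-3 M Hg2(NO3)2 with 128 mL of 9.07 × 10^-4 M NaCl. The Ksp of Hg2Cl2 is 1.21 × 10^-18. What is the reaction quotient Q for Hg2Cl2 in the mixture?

Total volume = 56.5 + 128 = 184.5 mL.
[Hg2^2+] = 6.11 x 10^-3 × (56.5/184.5) = 1.871 × 10^-3 M
[Cl^-] = 9.07 x 10^-4 × (128/184.5) = 6.292 × 10^-4 M
Hg2Cl2(s) ⇌ Hg2^2+(aq) + 2 Cl^-(aq), so Q = [Hg2^2+][Cl^-]^2
Q = (1.871 × 10^-3)(6.292 × 10^-4)^2 = 7.41 × 10^-10
Q > Ksp, so Hg2Cl2 will precipitate.

Q ≈ 7.41 x 10^-10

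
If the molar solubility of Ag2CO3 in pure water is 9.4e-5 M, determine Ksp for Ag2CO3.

Ag2CO3(s) <=> 2 Ag^+(aq) + CO3^2-(aq)
If s mol/L of Ag2CO3 dissolves, [Ag^+] = 2s and [CO3^2-] = s.
Ksp = [Ag^+]^2[CO3^2-]
Ksp = (2s)^2s = 4s^3
With s = 9.4 × 10^-5: Ksp = 3.3 x 10^-12

Ksp = 3.3 x 10^-12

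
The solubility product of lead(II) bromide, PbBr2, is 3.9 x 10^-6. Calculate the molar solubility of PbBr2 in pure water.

s ≈ 9.9 × 10^-3 M

PbBr2(s) ⇌ Pb^2+ + 2 Br^-
Ksp = [Pb^2+][Br^-]^2
If s mol/L of PbBr2 dissolves, [Pb^2+] = s and [Br^-] = 2s.
Ksp = s(2s)^2 = 4s^3
s^3 = 3.9 x 10^-6 / 4, so s = 9.9 × 10^-3 M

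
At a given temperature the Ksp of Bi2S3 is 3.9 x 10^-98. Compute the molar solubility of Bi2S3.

Bi2S3(s) ⇌ 2 Bi^3+ + 3 S^2-
Ksp = [Bi^3+]^2[S^2-]^3
If s mol/L of Bi2S3 dissolves, [Bi^3+] = 2s and [S^2-] = 3s.
Ksp = (2s)^2(3s)^3 = 108s^5
Solving, s = (3.9 x 10^-98/108)^(1/5) = 1.3 × 10^-20 M

1.3 x 10^-20 M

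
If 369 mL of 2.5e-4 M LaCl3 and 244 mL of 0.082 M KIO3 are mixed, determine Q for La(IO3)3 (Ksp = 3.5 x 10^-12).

Total volume = 369 + 244 = 613 mL.
[La^3+] = 2.5 × 10^-4 × (369/613) = 1.50 x 10^-4 M
[IO3^-] = 8.2 × 10^-2 × (244/613) = 3.26 × 10^-2 M
La(IO3)3(s) <=> La^3+ + 3 IO3^-, so Q = [La^3+][IO3^-]^3
Q = (1.50 × 10^-4)(3.26 x 10^-2)^3 = 5.2 × 10^-9
Q > Ksp, so La(IO3)3 will precipitate.

5.2 x 10^-9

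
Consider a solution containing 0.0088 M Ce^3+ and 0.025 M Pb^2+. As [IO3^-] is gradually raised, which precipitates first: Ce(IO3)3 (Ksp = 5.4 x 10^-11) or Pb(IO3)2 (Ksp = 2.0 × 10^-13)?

Pb(IO3)2

Precipitation of each salt starts when its ion product equals its Ksp.
For Ce(IO3)3: 5.4 x 10^-11 = 0.0088 × [IO3^-]^3  ⇒  [IO3^-] = 1.8 × 10^-3 M.
For Pb(IO3)2: 2.0 × 10^-13 = 0.025 × [IO3^-]^2  ⇒  [IO3^-] = 2.8 × 10^-6 M.
The salt with the lower threshold [IO3^-] precipitates first: Pb(IO3)2.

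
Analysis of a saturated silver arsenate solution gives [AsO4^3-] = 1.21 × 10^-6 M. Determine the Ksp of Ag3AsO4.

Ag3AsO4(s) ⇌ 3 Ag^+(aq) + AsO4^3-(aq)
Stoichiometry gives [Ag^+] = (3/1)[AsO4^3-] = 3.630 × 10^-6 M.
Ksp = [Ag^+]^3[AsO4^3-]
Ksp = (3.630 × 10^-6)^3 × 1.21 x 10^-6 = 5.79 × 10^-23

5.79 × 10^-23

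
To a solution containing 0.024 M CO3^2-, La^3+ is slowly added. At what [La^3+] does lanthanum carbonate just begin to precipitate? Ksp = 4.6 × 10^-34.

[La^3+] = 5.8e-15 M

La2(CO3)3(s) ⇌ 2 La^3+(aq) + 3 CO3^2-(aq)
Ksp = [La^3+]^2[CO3^2-]^3
Precipitation begins when Q = Ksp. With [CO3^2-] = 0.024 M:
4.6 × 10^-34 = (0.024)^3 × [La^3+]^2
[La^3+] = (4.6 × 10^-34 / 1.38 × 10^-5)^(1/2) = 5.8 × 10^-15 M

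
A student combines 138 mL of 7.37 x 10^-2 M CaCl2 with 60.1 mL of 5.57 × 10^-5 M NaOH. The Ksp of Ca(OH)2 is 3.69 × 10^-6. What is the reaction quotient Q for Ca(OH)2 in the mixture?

Total volume = 138 + 60.1 = 198.1 mL.
[Ca^2+] = 7.37 x 10^-2 × (138/198.1) = 5.134 × 10^-2 M
[OH^-] = 5.57 x 10^-5 × (60.1/198.1) = 1.690 × 10^-5 M
Ca(OH)2(s) <=> Ca^2+ + 2 OH^-, so Q = [Ca^2+][OH^-]^2
Q = (5.134 × 10^-2)(1.690 x 10^-5)^2 = 1.47 × 10^-11
Q < Ksp, so no precipitate of Ca(OH)2 forms.

Q ≈ 1.47e-11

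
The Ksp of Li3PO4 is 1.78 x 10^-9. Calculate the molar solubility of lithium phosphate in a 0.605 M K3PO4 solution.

s = 4.78e-4 M

Li3PO4(s) ⇌ 3 Li^+(aq) + PO4^3-(aq)
Ksp = [Li^+]^3[PO4^3-]
Let s = moles of Li3PO4 that dissolve per litre. [Li^+] = 3s, [PO4^3-] = 0.605 + s ≈ 0.605 (since PO4^3- from K3PO4 dominates).
Ksp ≈ (3s)^3 × 0.605
s = 4.78 × 10^-4 M
Check: s = 4.8 x 10^-4 ≪ 0.605, so the approximation is valid.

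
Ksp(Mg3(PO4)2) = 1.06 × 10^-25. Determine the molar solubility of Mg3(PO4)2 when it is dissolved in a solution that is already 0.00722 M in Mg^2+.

Mg3(PO4)2(s) ⇌ 3 Mg^2+(aq) + 2 PO4^3-(aq)
Ksp = [Mg^2+]^3[PO4^3-]^2
Let s be the molar solubility in this solution. [Mg^2+] = 0.00722 + 3s ≈ 0.00722, [PO4^3-] = 2s (Ksp is small, so little additional dissolves).
Ksp ≈ (0.00722)^3 × (2s)^2
s = 2.65 x 10^-10 M
Check: 3s = 8.0 × 10^-10 ≪ 0.00722, so the approximation is valid.

2.65 x 10^-10 M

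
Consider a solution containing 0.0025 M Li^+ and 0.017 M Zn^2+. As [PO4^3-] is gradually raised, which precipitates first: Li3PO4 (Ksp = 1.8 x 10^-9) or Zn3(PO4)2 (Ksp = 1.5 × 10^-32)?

Zn3(PO4)2

Precipitation of each salt starts when its ion product equals its Ksp.
For Li3PO4: 1.8 x 10^-9 = (0.0025)^3 × [PO4^3-]  ⇒  [PO4^3-] = 1.2 × 10^-1 M.
For Zn3(PO4)2: 1.5 × 10^-32 = (0.017)^3 × [PO4^3-]^2  ⇒  [PO4^3-] = 5.5 x 10^-14 M.
The salt with the lower threshold [PO4^3-] precipitates first: Zn3(PO4)2.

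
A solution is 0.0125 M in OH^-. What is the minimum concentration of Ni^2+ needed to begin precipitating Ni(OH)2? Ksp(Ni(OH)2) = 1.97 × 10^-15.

[Ni^2+] = 1.26e-11 M

Ni(OH)2(s) <=> Ni^2+(aq) + 2 OH^-(aq)
Ksp = [Ni^2+][OH^-]^2
Precipitation begins when Q = Ksp. With [OH^-] = 0.0125 M:
1.97 × 10^-15 = (0.0125)^2 × [Ni^2+]
[Ni^2+] = (1.97 × 10^-15 / 1.563 × 10^-4) = 1.26 × 10^-11 M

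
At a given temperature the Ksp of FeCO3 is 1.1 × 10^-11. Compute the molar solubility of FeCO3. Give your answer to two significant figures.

s ≈ 3.3e-6 M

FeCO3(s) ⇌ Fe^2+ + CO3^2-
Ksp = [Fe^2+][CO3^2-]
With molar solubility s: [Fe^2+] = s, [CO3^2-] = s.
Ksp = s^2
s = (1.1 × 10^-11)^(1/2) = 3.3 × 10^-6 M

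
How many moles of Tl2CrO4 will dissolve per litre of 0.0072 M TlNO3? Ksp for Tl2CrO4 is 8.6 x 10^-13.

Tl2CrO4(s) ⇌ 2 Tl^+(aq) + CrO4^2-(aq)
Ksp = [Tl^+]^2[CrO4^2-]
Let s = moles of Tl2CrO4 that dissolve per litre. [Tl^+] = 0.0072 + 2s ≈ 0.0072, [CrO4^2-] = s (common-ion effect: Tl^+ is already 0.0072 M).
Ksp ≈ (0.0072)^2 × s
s = 1.7 × 10^-8 M
Check: 2s = 3.3 × 10^-8 ≪ 0.0072, so the approximation is valid.

1.7 × 10^-8 M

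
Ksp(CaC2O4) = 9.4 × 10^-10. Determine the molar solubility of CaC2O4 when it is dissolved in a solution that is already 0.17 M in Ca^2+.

CaC2O4(s) ⇌ Ca^2+ + C2O4^2-
Ksp = [Ca^2+][C2O4^2-]
Let s = moles of CaC2O4 that dissolve per litre. [Ca^2+] = 0.17 + s ≈ 0.17, [C2O4^2-] = s (common-ion effect: Ca^2+ is already 0.17 M).
Ksp ≈ 0.17 × s
s = 5.5 x 10^-9 M
Check: s = 5.5 × 10^-9 ≪ 0.17, so the approximation is valid.

s = 5.5e-9 M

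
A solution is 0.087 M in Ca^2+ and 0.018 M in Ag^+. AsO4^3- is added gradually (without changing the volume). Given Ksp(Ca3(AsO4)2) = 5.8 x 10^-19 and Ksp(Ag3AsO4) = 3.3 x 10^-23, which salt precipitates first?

Precipitation of each salt starts when its ion product equals its Ksp.
For Ca3(AsO4)2: 5.8 x 10^-19 = (0.087)^3 × [AsO4^3-]^2  ⇒  [AsO4^3-] = 3.0 × 10^-8 M.
For Ag3AsO4: 3.3 x 10^-23 = (0.018)^3 × [AsO4^3-]  ⇒  [AsO4^3-] = 5.7 × 10^-18 M.
The salt with the lower threshold [AsO4^3-] precipitates first: Ag3AsO4.

Ag3AsO4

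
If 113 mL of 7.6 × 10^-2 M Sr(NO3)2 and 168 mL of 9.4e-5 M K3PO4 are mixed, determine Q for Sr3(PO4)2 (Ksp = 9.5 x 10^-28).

Q ≈ 9.0 x 10^-14

Total volume = 113 + 168 = 281 mL.
[Sr^2+] = 7.6 × 10^-2 × (113/281) = 3.06 × 10^-2 M
[PO4^3-] = 9.4 × 10^-5 × (168/281) = 5.62 × 10^-5 M
Sr3(PO4)2(s) ⇌ 3 Sr^2+(aq) + 2 PO4^3-(aq), so Q = [Sr^2+]^3[PO4^3-]^2
Q = (3.06 × 10^-2)^3(5.62 × 10^-5)^2 = 9.0 × 10^-14
Q > Ksp, so Sr3(PO4)2 will precipitate.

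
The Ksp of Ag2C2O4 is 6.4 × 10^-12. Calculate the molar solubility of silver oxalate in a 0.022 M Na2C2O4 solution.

Ag2C2O4(s) <=> 2 Ag^+(aq) + C2O4^2-(aq)
Ksp = [Ag^+]^2[C2O4^2-]
Let s = moles of Ag2C2O4 that dissolve per litre. [Ag^+] = 2s, [C2O4^2-] = 0.022 + s ≈ 0.022 (common-ion effect: C2O4^2- is already 0.022 M).
Ksp ≈ (2s)^2 × 0.022
s = 8.5 × 10^-6 M
Check: s = 8.5 × 10^-6 ≪ 0.022, so the approximation is valid.

s ≈ 8.5 x 10^-6 M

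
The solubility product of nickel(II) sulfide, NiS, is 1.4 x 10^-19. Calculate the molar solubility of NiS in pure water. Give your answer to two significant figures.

s = 3.7 x 10^-10 M

NiS(s) ⇌ Ni^2+(aq) + S^2-(aq)
Ksp = [Ni^2+][S^2-]
If s mol/L of NiS dissolves, [Ni^2+] = s and [S^2-] = s.
Ksp = s^2
s = (1.4 x 10^-19)^(1/2) = 3.7 × 10^-10 M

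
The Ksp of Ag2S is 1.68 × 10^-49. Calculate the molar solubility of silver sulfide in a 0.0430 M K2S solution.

Ag2S(s) ⇌ 2 Ag^+(aq) + S^2-(aq)
Ksp = [Ag^+]^2[S^2-]
If s mol/L dissolves here, [Ag^+] = 2s, [S^2-] = 0.0430 + s ≈ 0.0430 (since S^2- from K2S dominates).
Ksp ≈ (2s)^2 × 0.0430
s = 9.88 × 10^-25 M
Check: s = 9.9 × 10^-25 ≪ 0.0430, so the approximation is valid.

s ≈ 9.88 × 10^-25 M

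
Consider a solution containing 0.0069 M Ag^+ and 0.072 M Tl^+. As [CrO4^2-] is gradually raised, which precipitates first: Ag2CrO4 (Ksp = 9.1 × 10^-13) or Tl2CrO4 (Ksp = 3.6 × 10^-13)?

Tl2CrO4

Precipitation of each salt starts when its ion product equals its Ksp.
For Ag2CrO4: 9.1 × 10^-13 = (0.0069)^2 × [CrO4^2-]  ⇒  [CrO4^2-] = 1.9 × 10^-8 M.
For Tl2CrO4: 3.6 × 10^-13 = (0.072)^2 × [CrO4^2-]  ⇒  [CrO4^2-] = 6.9 × 10^-11 M.
The salt with the lower threshold [CrO4^2-] precipitates first: Tl2CrO4.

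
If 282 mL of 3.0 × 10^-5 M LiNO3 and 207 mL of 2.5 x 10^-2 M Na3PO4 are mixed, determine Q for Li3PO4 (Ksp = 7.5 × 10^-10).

Total volume = 282 + 207 = 489 mL.
[Li^+] = 3.0 x 10^-5 × (282/489) = 1.73 × 10^-5 M
[PO4^3-] = 2.5 × 10^-2 × (207/489) = 1.06 × 10^-2 M
Li3PO4(s) ⇌ 3 Li^+ + PO4^3-, so Q = [Li^+]^3[PO4^3-]
Q = (1.73 × 10^-5)^3(1.06 x 10^-2) = 5.5 x 10^-17
Q < Ksp, so no precipitate of Li3PO4 forms.

5.5e-17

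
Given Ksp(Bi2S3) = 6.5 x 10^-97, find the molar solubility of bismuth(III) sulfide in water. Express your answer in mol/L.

s = 2.3 × 10^-20 M

Bi2S3(s) ⇌ 2 Bi^3+ + 3 S^2-
Ksp = [Bi^3+]^2[S^2-]^3
If s mol/L of Bi2S3 dissolves, [Bi^3+] = 2s and [S^2-] = 3s.
Ksp = (2s)^2(3s)^3 = 108s^5
Solving, s = (6.5 x 10^-97/108)^(1/5) = 2.3 × 10^-20 M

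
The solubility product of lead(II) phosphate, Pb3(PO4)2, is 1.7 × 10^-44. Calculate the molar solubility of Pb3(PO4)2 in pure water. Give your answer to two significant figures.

Pb3(PO4)2(s) ⇌ 3 Pb^2+ + 2 PO4^3-
Ksp = [Pb^2+]^3[PO4^3-]^2
For each mole of Pb3(PO4)2 that dissolves: [Pb^2+] = 3s, [PO4^3-] = 2s.
Ksp = (3s)^3(2s)^2 = 108s^5
Solving, s = (1.7 × 10^-44/108)^(1/5) = 6.9 x 10^-10 M

6.9 × 10^-10 M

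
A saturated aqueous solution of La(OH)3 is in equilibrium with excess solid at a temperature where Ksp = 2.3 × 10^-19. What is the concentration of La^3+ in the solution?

La(OH)3(s) ⇌ La^3+(aq) + 3 OH^-(aq)
Ksp = [La^3+][OH^-]^3
If s mol/L of La(OH)3 dissolves, [La^3+] = s and [OH^-] = 3s.
Substituting: Ksp = s(3s)^3 = 27s^4
Solving, s = (2.3 × 10^-19/27)^(1/4) = 9.61 × 10^-6 M
[La^3+] = s = 9.6 × 10^-6 M

[La^3+] ≈ 9.6 x 10^-6 M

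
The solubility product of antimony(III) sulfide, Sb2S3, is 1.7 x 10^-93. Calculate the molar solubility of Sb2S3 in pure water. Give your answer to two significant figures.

1.1 x 10^-19 M

Sb2S3(s) ⇌ 2 Sb^3+(aq) + 3 S^2-(aq)
Ksp = [Sb^3+]^2[S^2-]^3
For each mole of Sb2S3 that dissolves: [Sb^3+] = 2s, [S^2-] = 3s.
Substituting: Ksp = (2s)^2(3s)^3 = 108s^5
Solving, s = (1.7 x 10^-93/108)^(1/5) = 1.1 x 10^-19 M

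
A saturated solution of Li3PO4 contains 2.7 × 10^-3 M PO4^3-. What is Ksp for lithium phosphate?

Ksp = 1.4e-9

Li3PO4(s) <=> 3 Li^+ + PO4^3-
Stoichiometry gives [Li^+] = (3/1)[PO4^3-] = 8.10 × 10^-3 M.
Ksp = [Li^+]^3[PO4^3-]
Ksp = (8.10 × 10^-3)^3 × 2.7 × 10^-3 = 1.4 × 10^-9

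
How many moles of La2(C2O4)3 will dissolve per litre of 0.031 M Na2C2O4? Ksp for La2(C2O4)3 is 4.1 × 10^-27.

5.9e-12 M

La2(C2O4)3(s) ⇌ 2 La^3+(aq) + 3 C2O4^2-(aq)
Ksp = [La^3+]^2[C2O4^2-]^3
If s mol/L dissolves here, [La^3+] = 2s, [C2O4^2-] = 0.031 + 3s ≈ 0.031 (since C2O4^2- from Na2C2O4 dominates).
Ksp ≈ (2s)^2 × (0.031)^3
s = 5.9 × 10^-12 M
Check: 3s = 1.8 x 10^-11 ≪ 0.031, so the approximation is valid.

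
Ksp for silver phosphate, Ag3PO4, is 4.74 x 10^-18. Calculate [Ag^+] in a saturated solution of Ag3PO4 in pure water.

[Ag^+] ≈ 6.14 × 10^-5 M

Ag3PO4(s) ⇌ 3 Ag^+ + PO4^3-
Ksp = [Ag^+]^3[PO4^3-]
Let s = molar solubility. Then [Ag^+] = 3s and [PO4^3-] = s.
Substituting: Ksp = (3s)^3s = 27s^4
s = (4.74 x 10^-18 / 27)^(1/4) = 2.047 × 10^-5 M
[Ag^+] = 3s = 6.14 x 10^-5 M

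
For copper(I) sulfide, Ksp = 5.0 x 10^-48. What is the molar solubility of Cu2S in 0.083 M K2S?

Cu2S(s) <=> 2 Cu^+(aq) + S^2-(aq)
Ksp = [Cu^+]^2[S^2-]
If s mol/L dissolves here, [Cu^+] = 2s, [S^2-] = 0.083 + s ≈ 0.083 (Ksp is small, so little additional dissolves).
Ksp ≈ (2s)^2 × 0.083
s = 3.9 x 10^-24 M
Check: s = 3.9 × 10^-24 ≪ 0.083, so the approximation is valid.

s = 3.9e-24 M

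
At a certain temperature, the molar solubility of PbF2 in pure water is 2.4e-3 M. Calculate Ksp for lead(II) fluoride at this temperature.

Ksp ≈ 5.5e-8

PbF2(s) ⇌ Pb^2+(aq) + 2 F^-(aq)
For each mole of PbF2 that dissolves: [Pb^2+] = s, [F^-] = 2s.
Ksp = [Pb^2+][F^-]^2
So Ksp = s × (2s)^2 = 4s^3
Ksp = 4 × (2.4 × 10^-3)^3 = 5.5 x 10^-8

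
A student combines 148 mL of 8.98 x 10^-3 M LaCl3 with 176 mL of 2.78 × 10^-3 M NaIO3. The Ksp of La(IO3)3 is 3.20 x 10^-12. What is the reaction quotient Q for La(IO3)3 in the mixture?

Q ≈ 1.41 × 10^-11

Total volume = 148 + 176 = 324 mL.
[La^3+] = 8.98 × 10^-3 × (148/324) = 4.102 × 10^-3 M
[IO3^-] = 2.78 × 10^-3 × (176/324) = 1.510 × 10^-3 M
La(IO3)3(s) ⇌ La^3+(aq) + 3 IO3^-(aq), so Q = [La^3+][IO3^-]^3
Q = (4.102 × 10^-3)(1.510 × 10^-3)^3 = 1.41 x 10^-11
Q > Ksp, so La(IO3)3 will precipitate.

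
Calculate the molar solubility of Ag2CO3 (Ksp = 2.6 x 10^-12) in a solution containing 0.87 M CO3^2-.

Ag2CO3(s) ⇌ 2 Ag^+(aq) + CO3^2-(aq)
Ksp = [Ag^+]^2[CO3^2-]
Let s = moles of Ag2CO3 that dissolve per litre. [Ag^+] = 2s, [CO3^2-] = 0.87 + s ≈ 0.87 (Ksp is small, so little additional dissolves).
Ksp ≈ (2s)^2 × 0.87
s = 8.6 × 10^-7 M
Check: s = 8.6 x 10^-7 ≪ 0.87, so the approximation is valid.

s = 8.6 x 10^-7 M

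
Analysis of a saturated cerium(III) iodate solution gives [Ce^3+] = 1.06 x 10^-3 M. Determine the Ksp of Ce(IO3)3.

3.41 × 10^-11

Ce(IO3)3(s) <=> Ce^3+(aq) + 3 IO3^-(aq)
Stoichiometry gives [IO3^-] = (3/1)[Ce^3+] = 3.180 x 10^-3 M.
Ksp = [Ce^3+][IO3^-]^3
Ksp = 1.06 × 10^-3 × (3.180 × 10^-3)^3 = 3.41 x 10^-11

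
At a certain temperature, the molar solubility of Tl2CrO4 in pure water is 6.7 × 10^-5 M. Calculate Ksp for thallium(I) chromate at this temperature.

1.2e-12

Tl2CrO4(s) ⇌ 2 Tl^+ + CrO4^2-
Let s = molar solubility. Then [Tl^+] = 2s and [CrO4^2-] = s.
Ksp = [Tl^+]^2[CrO4^2-]
So Ksp = (2s)^2 × s = 4s^3
With s = 6.7 × 10^-5: Ksp = 1.2 x 10^-12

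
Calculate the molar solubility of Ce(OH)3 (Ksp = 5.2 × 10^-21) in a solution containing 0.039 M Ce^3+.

Ce(OH)3(s) ⇌ Ce^3+(aq) + 3 OH^-(aq)
Ksp = [Ce^3+][OH^-]^3
Let s = moles of Ce(OH)3 that dissolve per litre. [Ce^3+] = 0.039 + s ≈ 0.039, [OH^-] = 3s (since the Ce^3+ already present dominates).
Ksp ≈ 0.039 × (3s)^3
s = 1.7 x 10^-7 M
Check: s = 1.7 × 10^-7 ≪ 0.039, so the approximation is valid.

s ≈ 1.7 × 10^-7 M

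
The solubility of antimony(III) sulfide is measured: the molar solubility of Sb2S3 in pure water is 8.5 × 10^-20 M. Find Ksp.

Sb2S3(s) ⇌ 2 Sb^3+(aq) + 3 S^2-(aq)
For each mole of Sb2S3 that dissolves: [Sb^3+] = 2s, [S^2-] = 3s.
Ksp = [Sb^3+]^2[S^2-]^3
So Ksp = (2s)^2 × (3s)^3 = 108s^5
With s = 8.5 x 10^-20: Ksp = 4.8 x 10^-94

Ksp ≈ 4.8 × 10^-94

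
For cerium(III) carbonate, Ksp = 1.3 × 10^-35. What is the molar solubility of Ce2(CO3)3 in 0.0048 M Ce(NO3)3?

Ce2(CO3)3(s) ⇌ 2 Ce^3+ + 3 CO3^2-
Ksp = [Ce^3+]^2[CO3^2-]^3
Let s = moles of Ce2(CO3)3 that dissolve per litre. [Ce^3+] = 0.0048 + 2s ≈ 0.0048, [CO3^2-] = 3s (Ksp is small, so little additional dissolves).
Ksp ≈ (0.0048)^2 × (3s)^3
s = 2.8 × 10^-11 M
Check: 2s = 5.5 × 10^-11 ≪ 0.0048, so the approximation is valid.

s = 2.8 × 10^-11 M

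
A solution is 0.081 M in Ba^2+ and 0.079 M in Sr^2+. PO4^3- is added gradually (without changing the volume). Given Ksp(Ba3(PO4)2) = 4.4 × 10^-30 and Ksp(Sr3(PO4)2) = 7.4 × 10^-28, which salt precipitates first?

Ba3(PO4)2

Each salt begins to precipitate when Q = Ksp, i.e. when [PO4^3-] reaches its threshold.
For Ba3(PO4)2: 4.4 × 10^-30 = (0.081)^3 × [PO4^3-]^2  ⇒  [PO4^3-] = 9.1 x 10^-14 M.
For Sr3(PO4)2: 7.4 × 10^-28 = (0.079)^3 × [PO4^3-]^2  ⇒  [PO4^3-] = 1.2 × 10^-12 M.
The salt with the lower threshold [PO4^3-] precipitates first: Ba3(PO4)2.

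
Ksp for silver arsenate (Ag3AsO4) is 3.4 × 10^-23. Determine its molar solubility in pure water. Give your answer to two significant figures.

Ag3AsO4(s) ⇌ 3 Ag^+ + AsO4^3-
Ksp = [Ag^+]^3[AsO4^3-]
Let s = molar solubility. Then [Ag^+] = 3s and [AsO4^3-] = s.
So Ksp = (3s)^3 × s = 27s^4
Solving, s = (3.4 × 10^-23/27)^(1/4) = 1.1 x 10^-6 M

s ≈ 1.1 × 10^-6 M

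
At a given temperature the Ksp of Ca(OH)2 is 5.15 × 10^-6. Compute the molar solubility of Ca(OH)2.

s ≈ 1.09 × 10^-2 M

Ca(OH)2(s) ⇌ Ca^2+ + 2 OH^-
Ksp = [Ca^2+][OH^-]^2
With molar solubility s: [Ca^2+] = s, [OH^-] = 2s.
So Ksp = s × (2s)^2 = 4s^3
s = (5.15 × 10^-6 / 4)^(1/3) = 1.09 x 10^-2 M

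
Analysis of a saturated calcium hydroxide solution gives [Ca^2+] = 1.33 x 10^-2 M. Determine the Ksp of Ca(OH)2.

Ksp ≈ 9.41e-6

Ca(OH)2(s) ⇌ Ca^2+(aq) + 2 OH^-(aq)
Stoichiometry gives [OH^-] = (2/1)[Ca^2+] = 2.660 × 10^-2 M.
Ksp = [Ca^2+][OH^-]^2
Ksp = 1.33 × 10^-2 × (2.660 × 10^-2)^2 = 9.41 x 10^-6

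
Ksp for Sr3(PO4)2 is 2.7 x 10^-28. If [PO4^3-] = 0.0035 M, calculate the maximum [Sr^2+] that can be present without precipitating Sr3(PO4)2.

Sr3(PO4)2(s) ⇌ 3 Sr^2+(aq) + 2 PO4^3-(aq)
Ksp = [Sr^2+]^3[PO4^3-]^2
Precipitation begins when Q = Ksp. With [PO4^3-] = 0.0035 M:
2.7 x 10^-28 = (0.0035)^2 × [Sr^2+]^3
[Sr^2+] = (2.7 x 10^-28 / 1.23 × 10^-5)^(1/3) = 2.8 × 10^-8 M

2.8e-8 M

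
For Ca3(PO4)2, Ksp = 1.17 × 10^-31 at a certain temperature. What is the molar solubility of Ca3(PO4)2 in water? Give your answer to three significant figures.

Ca3(PO4)2(s) <=> 3 Ca^2+(aq) + 2 PO4^3-(aq)
Ksp = [Ca^2+]^3[PO4^3-]^2
If s mol/L of Ca3(PO4)2 dissolves, [Ca^2+] = 3s and [PO4^3-] = 2s.
Substituting: Ksp = (3s)^3(2s)^2 = 108s^5
Solving, s = (1.17 × 10^-31/108)^(1/5) = 2.55 × 10^-7 M

s ≈ 2.55 x 10^-7 M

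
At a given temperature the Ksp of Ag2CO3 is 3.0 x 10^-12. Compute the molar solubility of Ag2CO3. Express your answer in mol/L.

s ≈ 9.1e-5 M

Ag2CO3(s) ⇌ 2 Ag^+ + CO3^2-
Ksp = [Ag^+]^2[CO3^2-]
For each mole of Ag2CO3 that dissolves: [Ag^+] = 2s, [CO3^2-] = s.
Substituting: Ksp = (2s)^2s = 4s^3
s = (3.0 x 10^-12 / 4)^(1/3) = 9.1 x 10^-5 M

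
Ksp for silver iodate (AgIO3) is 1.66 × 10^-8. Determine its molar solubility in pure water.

AgIO3(s) ⇌ Ag^+(aq) + IO3^-(aq)
Ksp = [Ag^+][IO3^-]
With molar solubility s: [Ag^+] = s, [IO3^-] = s.
Ksp = s^2
s = √(1.66 × 10^-8) = 1.29 × 10^-4 M

1.29 × 10^-4 M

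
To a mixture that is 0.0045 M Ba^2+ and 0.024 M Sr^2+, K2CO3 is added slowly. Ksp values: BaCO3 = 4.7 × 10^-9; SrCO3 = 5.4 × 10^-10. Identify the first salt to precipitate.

SrCO3

Each salt begins to precipitate when Q = Ksp, i.e. when [CO3^2-] reaches its threshold.
For BaCO3: 4.7 × 10^-9 = 0.0045 × [CO3^2-]  ⇒  [CO3^2-] = 1.0 x 10^-6 M.
For SrCO3: 5.4 × 10^-10 = 0.024 × [CO3^2-]  ⇒  [CO3^2-] = 2.3 × 10^-8 M.
The salt with the lower threshold [CO3^2-] precipitates first: SrCO3.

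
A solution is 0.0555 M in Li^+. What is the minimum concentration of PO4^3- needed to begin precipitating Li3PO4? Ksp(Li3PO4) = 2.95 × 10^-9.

[PO4^3-] = 1.73e-5 M

Li3PO4(s) ⇌ 3 Li^+ + PO4^3-
Ksp = [Li^+]^3[PO4^3-]
Precipitation begins when Q = Ksp. With [Li^+] = 0.0555 M:
2.95 × 10^-9 = (0.0555)^3 × [PO4^3-]
[PO4^3-] = (2.95 × 10^-9 / 1.710 x 10^-4) = 1.73 × 10^-5 M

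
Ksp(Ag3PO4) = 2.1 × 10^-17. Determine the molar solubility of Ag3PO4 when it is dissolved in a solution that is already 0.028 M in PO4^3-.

Ag3PO4(s) <=> 3 Ag^+ + PO4^3-
Ksp = [Ag^+]^3[PO4^3-]
Let s = moles of Ag3PO4 that dissolve per litre. [Ag^+] = 3s, [PO4^3-] = 0.028 + s ≈ 0.028 (Ksp is small, so little additional dissolves).
Ksp ≈ (3s)^3 × 0.028
s = 3.0 × 10^-6 M
Check: s = 3.0 × 10^-6 ≪ 0.028, so the approximation is valid.

s ≈ 3.0 x 10^-6 M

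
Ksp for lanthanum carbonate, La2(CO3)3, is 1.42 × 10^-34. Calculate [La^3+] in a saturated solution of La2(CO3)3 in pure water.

La2(CO3)3(s) ⇌ 2 La^3+ + 3 CO3^2-
Ksp = [La^3+]^2[CO3^2-]^3
Let s = molar solubility. Then [La^3+] = 2s and [CO3^2-] = 3s.
Ksp = (2s)^2(3s)^3 = 108s^5
s^5 = 1.42 × 10^-34 / 108, so s = 6.665 × 10^-8 M
[La^3+] = 2s = 1.33 x 10^-7 M

1.33e-7 M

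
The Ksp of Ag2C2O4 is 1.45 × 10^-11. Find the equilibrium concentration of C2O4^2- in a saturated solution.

1.54 x 10^-4 M

Ag2C2O4(s) ⇌ 2 Ag^+ + C2O4^2-
Ksp = [Ag^+]^2[C2O4^2-]
If s mol/L of Ag2C2O4 dissolves, [Ag^+] = 2s and [C2O4^2-] = s.
Substituting: Ksp = (2s)^2s = 4s^3
Solving, s = (1.45 × 10^-11/4)^(1/3) = 1.536 x 10^-4 M
[C2O4^2-] = s = 1.54 × 10^-4 M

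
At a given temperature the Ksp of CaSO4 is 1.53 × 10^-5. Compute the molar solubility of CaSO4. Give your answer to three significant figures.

CaSO4(s) ⇌ Ca^2+ + SO4^2-
Ksp = [Ca^2+][SO4^2-]
With molar solubility s: [Ca^2+] = s, [SO4^2-] = s.
Ksp = (s)(s) = s^2
s = √(1.53 × 10^-5) = 3.91 x 10^-3 M

s ≈ 3.91 x 10^-3 M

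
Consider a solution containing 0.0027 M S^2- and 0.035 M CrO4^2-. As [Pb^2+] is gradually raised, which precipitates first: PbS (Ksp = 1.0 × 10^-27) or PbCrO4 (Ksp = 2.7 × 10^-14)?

PbS

Each salt begins to precipitate when Q = Ksp, i.e. when [Pb^2+] reaches its threshold.
For PbS: 1.0 × 10^-27 = 0.0027 × [Pb^2+]  ⇒  [Pb^2+] = 3.7 × 10^-25 M.
For PbCrO4: 2.7 × 10^-14 = 0.035 × [Pb^2+]  ⇒  [Pb^2+] = 7.7 × 10^-13 M.
The salt with the lower threshold [Pb^2+] precipitates first: PbS.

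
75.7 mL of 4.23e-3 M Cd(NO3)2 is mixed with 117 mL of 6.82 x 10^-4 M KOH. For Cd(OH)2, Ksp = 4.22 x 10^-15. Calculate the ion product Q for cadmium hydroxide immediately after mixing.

Total volume = 75.7 + 117 = 192.7 mL.
[Cd^2+] = 4.23 × 10^-3 × (75.7/192.7) = 1.662 x 10^-3 M
[OH^-] = 6.82 x 10^-4 × (117/192.7) = 4.141 × 10^-4 M
Cd(OH)2(s) ⇌ Cd^2+(aq) + 2 OH^-(aq), so Q = [Cd^2+][OH^-]^2
Q = (1.662 × 10^-3)(4.141 × 10^-4)^2 = 2.85 × 10^-10
Q > Ksp, so Cd(OH)2 will precipitate.

2.85 x 10^-10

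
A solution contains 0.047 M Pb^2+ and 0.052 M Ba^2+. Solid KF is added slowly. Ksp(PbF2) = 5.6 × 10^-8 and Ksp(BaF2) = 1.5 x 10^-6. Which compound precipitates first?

Precipitation of each salt starts when its ion product equals its Ksp.
For PbF2: 5.6 × 10^-8 = 0.047 × [F^-]^2  ⇒  [F^-] = 1.1 × 10^-3 M.
For BaF2: 1.5 x 10^-6 = 0.052 × [F^-]^2  ⇒  [F^-] = 5.4 × 10^-3 M.
The salt with the lower threshold [F^-] precipitates first: PbF2.

PbF2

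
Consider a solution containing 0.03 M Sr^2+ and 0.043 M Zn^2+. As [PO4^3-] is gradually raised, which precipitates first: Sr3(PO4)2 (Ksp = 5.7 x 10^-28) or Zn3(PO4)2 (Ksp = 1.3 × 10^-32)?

Zn3(PO4)2

Precipitation of each salt starts when its ion product equals its Ksp.
For Sr3(PO4)2: 5.7 x 10^-28 = (0.03)^3 × [PO4^3-]^2  ⇒  [PO4^3-] = 4.6 × 10^-12 M.
For Zn3(PO4)2: 1.3 × 10^-32 = (0.043)^3 × [PO4^3-]^2  ⇒  [PO4^3-] = 1.3 x 10^-14 M.
The salt with the lower threshold [PO4^3-] precipitates first: Zn3(PO4)2.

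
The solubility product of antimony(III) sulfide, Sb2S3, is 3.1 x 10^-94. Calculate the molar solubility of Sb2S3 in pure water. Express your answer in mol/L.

Sb2S3(s) ⇌ 2 Sb^3+ + 3 S^2-
Ksp = [Sb^3+]^2[S^2-]^3
With molar solubility s: [Sb^3+] = 2s, [S^2-] = 3s.
Ksp = (2s)^2(3s)^3 = 108s^5
s = (3.1 x 10^-94 / 108)^(1/5) = 7.8 × 10^-20 M

s = 7.8 × 10^-20 M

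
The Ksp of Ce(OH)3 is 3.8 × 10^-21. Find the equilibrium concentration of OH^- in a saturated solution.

[OH^-] ≈ 1.0 x 10^-5 M

Ce(OH)3(s) ⇌ Ce^3+ + 3 OH^-
Ksp = [Ce^3+][OH^-]^3
With molar solubility s: [Ce^3+] = s, [OH^-] = 3s.
Ksp = s(3s)^3 = 27s^4
s = (3.8 × 10^-21 / 27)^(1/4) = 3.44 x 10^-6 M
[OH^-] = 3s = 1.0 x 10^-5 M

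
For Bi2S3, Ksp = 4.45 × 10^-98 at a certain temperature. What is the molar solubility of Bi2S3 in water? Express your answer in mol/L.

Bi2S3(s) ⇌ 2 Bi^3+ + 3 S^2-
Ksp = [Bi^3+]^2[S^2-]^3
If s mol/L of Bi2S3 dissolves, [Bi^3+] = 2s and [S^2-] = 3s.
Substituting: Ksp = (2s)^2(3s)^3 = 108s^5
s^5 = 4.45 × 10^-98 / 108, so s = 1.33 × 10^-20 M

s = 1.33 × 10^-20 M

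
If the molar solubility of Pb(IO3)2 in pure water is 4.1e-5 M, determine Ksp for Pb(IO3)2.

Ksp ≈ 2.8 × 10^-13

Pb(IO3)2(s) ⇌ Pb^2+ + 2 IO3^-
For each mole of Pb(IO3)2 that dissolves: [Pb^2+] = s, [IO3^-] = 2s.
Ksp = [Pb^2+][IO3^-]^2
Substituting: Ksp = s(2s)^2 = 4s^3
Ksp = 4 × (4.1 × 10^-5)^3 = 2.8 × 10^-13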